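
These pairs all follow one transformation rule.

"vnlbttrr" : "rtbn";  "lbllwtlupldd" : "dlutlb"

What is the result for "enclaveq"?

qvln

What's happening: keep every other character starting from the second (positions 2nd, 4th, 6th, ...), then reverse the string.
"enclaveq" → "nlvq" → "qvln".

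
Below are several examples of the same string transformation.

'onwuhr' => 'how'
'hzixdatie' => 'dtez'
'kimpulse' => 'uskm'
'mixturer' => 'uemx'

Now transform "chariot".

ith

The transformation: move the first 3 characters to the end (rotate left by 3), then keep every other character starting from the second (positions 2nd, 4th, 6th, ...).
Working it through for "chariot": intermediate "riotcha", final "ith".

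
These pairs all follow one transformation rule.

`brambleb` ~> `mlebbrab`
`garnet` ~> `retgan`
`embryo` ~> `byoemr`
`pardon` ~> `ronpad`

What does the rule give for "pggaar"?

garpga

What's happening: swap the front and back halves of the string, then swap the first and last characters.
On "pggaar" that produces "garpga".
(Check on "pardon": → "donpar" → "ronpad" ✓)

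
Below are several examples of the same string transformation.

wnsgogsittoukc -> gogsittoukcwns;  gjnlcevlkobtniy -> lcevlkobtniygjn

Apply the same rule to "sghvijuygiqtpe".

Rule — move the first 3 characters to the end (rotate left by 3).
Doing the same to "sghvijuygiqtpe": "vijuygiqtpesgh".

vijuygiqtpesgh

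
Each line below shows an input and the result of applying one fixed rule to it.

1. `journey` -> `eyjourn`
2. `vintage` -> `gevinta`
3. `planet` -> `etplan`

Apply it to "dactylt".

ltdacty

The rule is to move the last 2 characters to the front (rotate right by 2).
For "dactylt" the result is "ltdacty".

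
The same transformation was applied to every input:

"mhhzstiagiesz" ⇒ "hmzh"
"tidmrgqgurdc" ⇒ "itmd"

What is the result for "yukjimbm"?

uyjk

Looking at the pairs, the operation is to swap each adjacent pair of characters (1↔2, 3↔4, ...), then keep only the first 4 characters.
Starting from "yukjimbm": after the first operation, "uyjkmimb"; after the second, "uyjk".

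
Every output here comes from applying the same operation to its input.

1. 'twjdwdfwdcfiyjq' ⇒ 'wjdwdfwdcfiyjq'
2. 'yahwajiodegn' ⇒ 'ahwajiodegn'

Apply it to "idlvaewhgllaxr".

dlvaewhgllaxr

What's happening: delete the first character.
So "idlvaewhgllaxr" becomes "dlvaewhgllaxr".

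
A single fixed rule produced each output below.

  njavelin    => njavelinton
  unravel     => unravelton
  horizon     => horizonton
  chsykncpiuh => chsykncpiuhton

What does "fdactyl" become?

In each case the input is transformed by: append "ton".
For "fdactyl" the result is "fdactylton".

fdactylton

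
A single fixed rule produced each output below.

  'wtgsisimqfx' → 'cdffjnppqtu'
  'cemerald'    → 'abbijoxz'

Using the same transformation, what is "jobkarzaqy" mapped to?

The pattern: shift every letter 3 places backward in the alphabet (wrapping around), then sort the characters into alphabetical order.
"jobkarzaqy" → "glyhxowxnv" → "ghlnovwxxy".
(Check on "cemerald": → "zbjboxia" → "abbijoxz" ✓)

ghlnovwxxy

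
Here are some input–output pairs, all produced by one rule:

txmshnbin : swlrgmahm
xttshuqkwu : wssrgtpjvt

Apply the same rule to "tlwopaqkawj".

Each output is the input with this applied: shift every letter 1 place backward in the alphabet (wrapping around).
On "tlwopaqkawj" that produces "skvnozpjzvi".

skvnozpjzvi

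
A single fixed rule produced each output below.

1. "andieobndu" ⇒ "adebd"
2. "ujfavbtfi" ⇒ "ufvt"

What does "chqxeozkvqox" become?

cqezvo

The rule is to swap each adjacent pair of characters (1↔2, 3↔4, ...), then keep every other character starting from the second (positions 2nd, 4th, 6th, ...).
So "chqxeozkvqox" becomes "cqezvo".
(Check on "andieobndu": → "naidoenbud" → "adebd" ✓)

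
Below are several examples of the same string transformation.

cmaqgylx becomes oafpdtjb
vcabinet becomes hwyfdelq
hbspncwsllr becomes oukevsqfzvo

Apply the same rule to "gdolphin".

lqjgrosk

Each output is the input with this applied: shift every letter 3 places forward in the alphabet (wrapping around), then move the last 2 characters to the front (rotate right by 2).
On "gdolphin" that produces "lqjgrosk".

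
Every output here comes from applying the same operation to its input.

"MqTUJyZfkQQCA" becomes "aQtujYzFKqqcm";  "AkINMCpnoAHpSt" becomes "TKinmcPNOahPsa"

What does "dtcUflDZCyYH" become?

hTCuFLdzcYyD

What's happening: swap the first and last characters, then flip the case of every letter.
"dtcUflDZCyYH" → "HtcUflDZCyYd" → "hTCuFLdzcYyD".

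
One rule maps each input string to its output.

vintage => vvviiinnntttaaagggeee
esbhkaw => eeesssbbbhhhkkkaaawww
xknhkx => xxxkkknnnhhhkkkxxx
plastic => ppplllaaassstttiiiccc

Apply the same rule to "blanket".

Each output is the input with this applied: repeat every character 3 times.
Doing the same to "blanket": "bbblllaaannnkkkeeettt".

bbblllaaannnkkkeeettt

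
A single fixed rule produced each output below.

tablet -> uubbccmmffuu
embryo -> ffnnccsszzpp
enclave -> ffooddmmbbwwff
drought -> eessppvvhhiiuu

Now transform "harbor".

The rule is to shift every letter 1 place forward in the alphabet (wrapping around), then double every character.
Starting from "harbor": after the first operation, "ibscps"; after the second, "iibbssccppss".

iibbssccppss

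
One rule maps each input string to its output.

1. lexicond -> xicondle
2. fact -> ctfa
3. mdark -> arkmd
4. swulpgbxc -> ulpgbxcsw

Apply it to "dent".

The pattern: move the first 2 characters to the end (rotate left by 2).
Applying that to "dent" gives "ntde".

ntde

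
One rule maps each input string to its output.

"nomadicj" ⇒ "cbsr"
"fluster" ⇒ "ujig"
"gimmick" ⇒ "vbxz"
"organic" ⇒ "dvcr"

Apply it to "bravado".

qppd

What's happening: shift every letter 11 places backward in the alphabet (wrapping around), then keep every other character starting from the first (positions 1st, 3rd, 5th, ...).
For "bravado", step one produces "qgpkpsd"; step two turns that into "qppd".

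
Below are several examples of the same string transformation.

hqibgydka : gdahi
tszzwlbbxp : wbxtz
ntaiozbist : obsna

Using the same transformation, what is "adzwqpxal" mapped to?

Rule — keep every other character starting from the first (positions 1st, 3rd, 5th, ...), then move the last 3 characters to the front (rotate right by 3).
"adzwqpxal" → "azqxl" → "qxlaz".
(Check on "hqibgydka": → "higda" → "gdahi" ✓)

qxlaz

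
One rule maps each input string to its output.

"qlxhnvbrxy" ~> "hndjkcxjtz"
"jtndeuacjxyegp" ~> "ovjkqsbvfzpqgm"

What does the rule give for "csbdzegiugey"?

The pattern: swap the front and back halves of the string, then shift every letter 12 places forward in the alphabet (wrapping around).
So "csbdzegiugey" becomes "sugsqkoenplq".

sugsqkoenplq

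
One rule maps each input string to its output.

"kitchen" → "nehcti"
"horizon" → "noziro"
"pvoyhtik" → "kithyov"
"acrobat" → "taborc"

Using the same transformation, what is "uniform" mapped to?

mrofin

What's happening: reverse the string, then delete the last character.
For "uniform" the result is "mrofin".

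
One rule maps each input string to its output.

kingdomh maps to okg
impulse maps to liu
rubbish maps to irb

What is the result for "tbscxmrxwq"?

xtcr

What's happening: move the last 3 characters to the front (rotate right by 3), then keep one character in every 3, starting at position 1 (positions 1st, 4th, 7th, ...).
Working it through for "tbscxmrxwq": intermediate "xwqtbscxmr", final "xtcr".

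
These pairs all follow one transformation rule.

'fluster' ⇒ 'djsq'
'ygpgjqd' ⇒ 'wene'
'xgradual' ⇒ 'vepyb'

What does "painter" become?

In each case the input is transformed by: delete the last 3 characters, then shift every letter 2 places backward in the alphabet (wrapping around).
Starting from "painter": after the first operation, "pain"; after the second, "nygl".

nygl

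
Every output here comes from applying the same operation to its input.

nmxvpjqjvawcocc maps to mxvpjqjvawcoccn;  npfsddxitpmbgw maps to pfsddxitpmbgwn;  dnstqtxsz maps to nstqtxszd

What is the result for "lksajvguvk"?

The pattern: move the first character to the end.
For "lksajvguvk" the result is "ksajvguvkl".

ksajvguvkl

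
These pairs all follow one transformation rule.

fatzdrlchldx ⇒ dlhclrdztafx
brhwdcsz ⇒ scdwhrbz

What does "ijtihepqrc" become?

rqpehitjic

Each output is the input with this applied: move the last character to the front, then reverse the string.
Applying both steps to "ijtihepqrc": "cijtihepqr", then "rqpehitjic".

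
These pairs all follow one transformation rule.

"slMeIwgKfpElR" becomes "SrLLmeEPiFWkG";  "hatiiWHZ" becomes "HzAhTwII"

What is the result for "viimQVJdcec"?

VCIEICMDqjv

In each case the input is transformed by: take characters alternately from the front and the back (1st, last, 2nd, 2nd-last, ...), then flip the case of every letter.
Applying both steps to "viimQVJdcec": "vcieicmdQJV", then "VCIEICMDqjv".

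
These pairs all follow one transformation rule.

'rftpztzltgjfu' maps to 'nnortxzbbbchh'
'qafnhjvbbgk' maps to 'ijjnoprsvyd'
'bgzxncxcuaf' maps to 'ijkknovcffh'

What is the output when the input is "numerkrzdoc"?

Rule — sort the characters into alphabetical order, then shift every letter 8 places forward in the alphabet (wrapping around).
Starting from "numerkrzdoc": after the first operation, "cdekmnorruz"; after the second, "klmsuvwzzch".

klmsuvwzzch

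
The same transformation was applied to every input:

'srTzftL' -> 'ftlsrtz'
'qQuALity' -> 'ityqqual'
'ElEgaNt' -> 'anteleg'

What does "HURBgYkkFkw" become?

The pattern: move the last 3 characters to the front (rotate right by 3), then convert every letter to lowercase.
Starting from "HURBgYkkFkw": after the first operation, "FkwHURBgYkk"; after the second, "fkwhurbgykk".

fkwhurbgykk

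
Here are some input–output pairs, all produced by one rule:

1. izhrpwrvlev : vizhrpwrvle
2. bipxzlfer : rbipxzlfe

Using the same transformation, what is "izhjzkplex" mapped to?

Rule — move the last character to the front.
For "izhjzkplex" the result is "xizhjzkple".

xizhjzkple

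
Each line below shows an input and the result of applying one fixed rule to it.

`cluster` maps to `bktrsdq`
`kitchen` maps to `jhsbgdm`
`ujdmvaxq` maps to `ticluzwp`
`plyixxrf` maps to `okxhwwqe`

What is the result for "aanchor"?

Rule — shift every letter 1 place backward in the alphabet (wrapping around).
"aanchor" → "zzmbgnq".

zzmbgnq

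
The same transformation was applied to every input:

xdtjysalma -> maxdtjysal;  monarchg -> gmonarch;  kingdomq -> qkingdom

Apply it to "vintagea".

avintage

The pattern: swap the front and back halves of the string, then move the first 3 characters to the end (rotate left by 3).
Working it through for "vintagea": intermediate "ageavint", final "avintage".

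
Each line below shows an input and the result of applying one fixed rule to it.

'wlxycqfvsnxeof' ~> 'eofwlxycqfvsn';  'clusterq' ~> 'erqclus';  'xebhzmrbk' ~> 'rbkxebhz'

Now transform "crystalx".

What's happening: move the last 3 characters to the front (rotate right by 3), then delete the last character.
Applying both steps to "crystalx": "alxcryst", then "alxcrys".
(Check on "wlxycqfvsnxeof": → "eofwlxycqfvsnx" → "eofwlxycqfvsn" ✓)

alxcrys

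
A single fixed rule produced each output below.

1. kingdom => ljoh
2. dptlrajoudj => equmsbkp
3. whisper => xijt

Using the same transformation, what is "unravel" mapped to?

Looking at the pairs, the operation is to shift every letter 1 place forward in the alphabet (wrapping around), then delete the last 3 characters.
On "unravel": the first step gives "vosbwfm", and the second then gives "vosb".

vosb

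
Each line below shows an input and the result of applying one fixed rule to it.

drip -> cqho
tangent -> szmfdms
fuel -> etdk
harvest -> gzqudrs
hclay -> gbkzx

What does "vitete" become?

uhsdsd

The rule is to shift every letter 1 place backward in the alphabet (wrapping around).
On "vitete" that produces "uhsdsd".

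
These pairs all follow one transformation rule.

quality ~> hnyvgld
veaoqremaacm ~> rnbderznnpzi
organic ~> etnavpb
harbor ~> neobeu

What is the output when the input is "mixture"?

vkgherz

In each case the input is transformed by: shift every letter 13 places forward in the alphabet (wrapping around) — i.e. ROT13, then move the first character to the end.
Applying both steps to "mixture": "zvkgher", then "vkgherz".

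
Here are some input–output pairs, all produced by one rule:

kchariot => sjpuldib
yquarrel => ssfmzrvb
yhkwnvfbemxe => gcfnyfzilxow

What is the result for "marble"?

cmfnbs

Looking at the pairs, the operation is to shift every letter 1 place forward in the alphabet (wrapping around), then swap the front and back halves of the string.
Starting from "marble": after the first operation, "nbscmf"; after the second, "cmfnbs".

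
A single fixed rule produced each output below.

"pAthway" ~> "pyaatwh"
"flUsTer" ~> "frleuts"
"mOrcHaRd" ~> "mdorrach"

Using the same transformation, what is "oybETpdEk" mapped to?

Rule — take characters alternately from the front and the back (1st, last, 2nd, 2nd-last, ...), then convert every letter to lowercase.
For "oybETpdEk", step one produces "okyEbdEpT"; step two turns that into "okyebdept".

okyebdept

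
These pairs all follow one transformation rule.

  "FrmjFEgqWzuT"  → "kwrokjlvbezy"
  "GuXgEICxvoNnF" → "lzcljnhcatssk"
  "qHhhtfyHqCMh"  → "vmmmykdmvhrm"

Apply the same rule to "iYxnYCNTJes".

Rule — shift every letter 5 places forward in the alphabet (wrapping around), then convert every letter to lowercase.
On "iYxnYCNTJes": the first step gives "nDcsDHSYOjx", and the second then gives "ndcsdhsyojx".

ndcsdhsyojx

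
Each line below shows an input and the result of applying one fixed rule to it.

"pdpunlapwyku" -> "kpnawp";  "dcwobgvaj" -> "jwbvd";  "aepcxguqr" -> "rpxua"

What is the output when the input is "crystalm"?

lytc

The transformation: keep every other character starting from the first (positions 1st, 3rd, 5th, ...), then swap the first and last characters.
Applying both steps to "crystalm": "cytl", then "lytc".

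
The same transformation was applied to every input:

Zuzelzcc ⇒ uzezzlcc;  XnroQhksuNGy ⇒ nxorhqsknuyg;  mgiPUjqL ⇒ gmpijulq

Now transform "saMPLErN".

aspmelnr

The transformation: swap each adjacent pair of characters (1↔2, 3↔4, ...), then convert every letter to lowercase.
So "saMPLErN" becomes "aspmelnr".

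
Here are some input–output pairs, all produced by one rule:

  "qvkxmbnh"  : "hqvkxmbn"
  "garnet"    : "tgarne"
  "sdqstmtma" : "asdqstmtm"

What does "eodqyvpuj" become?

The pattern: move the last character to the front.
Doing the same to "eodqyvpuj": "jeodqyvpu".

jeodqyvpu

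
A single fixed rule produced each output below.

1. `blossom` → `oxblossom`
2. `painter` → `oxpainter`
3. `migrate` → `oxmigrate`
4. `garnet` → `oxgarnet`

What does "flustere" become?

oxflustere

The transformation: prepend "ox".
"flustere" → "oxflustere".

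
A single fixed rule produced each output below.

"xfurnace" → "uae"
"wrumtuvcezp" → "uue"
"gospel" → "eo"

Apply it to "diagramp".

aai

The transformation: move the first 2 characters to the end (rotate left by 2), then keep only the vowels.
Starting from "diagramp": after the first operation, "agrampdi"; after the second, "aai".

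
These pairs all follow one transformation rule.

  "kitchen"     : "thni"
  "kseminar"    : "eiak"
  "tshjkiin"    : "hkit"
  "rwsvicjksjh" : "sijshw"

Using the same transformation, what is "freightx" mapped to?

egtf

Looking at the pairs, the operation is to move the first 2 characters to the end (rotate left by 2), then keep every other character starting from the first (positions 1st, 3rd, 5th, ...).
Starting from "freightx": after the first operation, "eightxfr"; after the second, "egtf".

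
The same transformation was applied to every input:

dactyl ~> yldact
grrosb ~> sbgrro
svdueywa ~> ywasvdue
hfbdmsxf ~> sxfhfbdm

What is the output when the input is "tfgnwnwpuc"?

wpuctfgnwn

The rule is to move the first character to the end, then swap the front and back halves of the string.
For "tfgnwnwpuc", step one produces "fgnwnwpuct"; step two turns that into "wpuctfgnwn".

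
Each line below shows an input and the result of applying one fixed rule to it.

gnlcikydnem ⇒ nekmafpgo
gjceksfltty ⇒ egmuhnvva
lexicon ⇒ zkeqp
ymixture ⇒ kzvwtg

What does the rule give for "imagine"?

cikpg

What's happening: shift every letter 2 places forward in the alphabet (wrapping around), then delete the first 2 characters.
"imagine" → "kocikpg" → "cikpg".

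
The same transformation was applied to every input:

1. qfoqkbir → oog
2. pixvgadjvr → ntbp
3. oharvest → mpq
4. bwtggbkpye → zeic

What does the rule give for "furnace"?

dlc

Rule — keep one character in every 3, starting at position 1 (positions 1st, 4th, 7th, ...), then shift every letter 2 places backward in the alphabet (wrapping around).
"furnace" → "fne" → "dlc".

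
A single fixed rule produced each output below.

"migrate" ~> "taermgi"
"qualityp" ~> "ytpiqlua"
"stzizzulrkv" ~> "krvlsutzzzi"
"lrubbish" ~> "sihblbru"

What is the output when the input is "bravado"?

daovbar

The pattern: move the last 2 characters to the front (rotate right by 2), then take characters alternately from the front and the back (1st, last, 2nd, 2nd-last, ...).
For "bravado", step one produces "dobrava"; step two turns that into "daovbar".
(Check on "lrubbish": → "shlrubbi" → "sihblbru" ✓)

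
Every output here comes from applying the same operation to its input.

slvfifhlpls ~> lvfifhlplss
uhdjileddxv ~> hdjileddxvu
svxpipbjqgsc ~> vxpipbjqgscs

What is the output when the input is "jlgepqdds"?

Each output is the input with this applied: move the first character to the end.
"jlgepqdds" → "lgepqddsj".

lgepqddsj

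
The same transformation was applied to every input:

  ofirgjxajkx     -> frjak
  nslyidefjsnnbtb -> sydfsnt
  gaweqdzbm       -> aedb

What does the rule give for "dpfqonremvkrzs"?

pqnevrs

Rule — keep every other character starting from the second (positions 2nd, 4th, 6th, ...).
Applying that to "dpfqonremvkrzs" gives "pqnevrs".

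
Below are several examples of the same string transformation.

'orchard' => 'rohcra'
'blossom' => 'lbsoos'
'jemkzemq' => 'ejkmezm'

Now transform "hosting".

The transformation: delete the last character, then swap each adjacent pair of characters (1↔2, 3↔4, ...).
For "hosting", step one produces "hostin"; step two turns that into "ohtsni".

ohtsni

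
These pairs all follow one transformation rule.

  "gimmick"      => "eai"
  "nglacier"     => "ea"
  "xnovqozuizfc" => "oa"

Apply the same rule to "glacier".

ea

Each output is the input with this applied: shift every letter 2 places backward in the alphabet (wrapping around), then keep only the vowels.
Starting from "glacier": after the first operation, "ejyagcp"; after the second, "ea".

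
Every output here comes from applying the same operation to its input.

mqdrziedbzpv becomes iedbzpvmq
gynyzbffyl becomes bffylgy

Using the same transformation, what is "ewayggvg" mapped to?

What's happening: move the first 2 characters to the end (rotate left by 2), then delete the first 3 characters.
Applying that to "ewayggvg" gives "gvgew".

gvgew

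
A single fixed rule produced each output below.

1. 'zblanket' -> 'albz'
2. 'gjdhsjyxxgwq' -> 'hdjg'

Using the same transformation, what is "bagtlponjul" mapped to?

Rule — reverse the string, then keep only the last 4 characters.
"bagtlponjul" → "lujnopltgab" → "tgab".

tgab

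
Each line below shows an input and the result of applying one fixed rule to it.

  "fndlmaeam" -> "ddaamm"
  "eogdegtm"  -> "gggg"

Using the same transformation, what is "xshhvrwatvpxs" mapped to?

Rule — keep one character in every 3, starting at position 3 (positions 3rd, 6th, 9th, ...), then double every character.
Applying both steps to "xshhvrwatvpxs": "hrtx", then "hhrrttxx".

hhrrttxx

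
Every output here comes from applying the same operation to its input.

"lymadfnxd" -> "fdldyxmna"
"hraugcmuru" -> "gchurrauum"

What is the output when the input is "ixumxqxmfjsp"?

The pattern: take characters alternately from the front and the back (1st, last, 2nd, 2nd-last, ...), then move the last 2 characters to the front (rotate right by 2).
For "ixumxqxmfjsp", step one produces "ipxsujmfxmqx"; step two turns that into "qxipxsujmfxm".

qxipxsujmfxm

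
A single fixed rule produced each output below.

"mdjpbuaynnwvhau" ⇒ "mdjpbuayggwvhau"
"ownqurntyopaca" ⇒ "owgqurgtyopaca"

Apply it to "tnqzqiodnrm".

The pattern: replace every "n" with "g".
On "tnqzqiodnrm" that produces "tgqzqiodgrm".

tgqzqiodgrm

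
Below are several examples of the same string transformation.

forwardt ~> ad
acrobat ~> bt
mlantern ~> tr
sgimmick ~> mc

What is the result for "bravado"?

The rule is to keep every other character starting from the first (positions 1st, 3rd, 5th, ...), then keep only the last 2 characters.
On "bravado": the first step gives "baao", and the second then gives "ao".

ao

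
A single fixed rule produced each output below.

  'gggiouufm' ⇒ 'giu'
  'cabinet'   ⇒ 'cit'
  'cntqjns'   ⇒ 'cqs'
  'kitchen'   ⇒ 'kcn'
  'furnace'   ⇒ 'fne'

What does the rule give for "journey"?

The pattern: keep one character in every 3, starting at position 1 (positions 1st, 4th, 7th, ...).
Applying that to "journey" gives "jry".

jry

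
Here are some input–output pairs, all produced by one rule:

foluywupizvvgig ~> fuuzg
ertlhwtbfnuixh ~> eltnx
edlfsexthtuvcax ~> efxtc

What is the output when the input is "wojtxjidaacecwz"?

wtiac

Looking at the pairs, the operation is to keep one character in every 3, starting at position 1 (positions 1st, 4th, 7th, ...).
Doing the same to "wojtxjidaacecwz": "wtiac".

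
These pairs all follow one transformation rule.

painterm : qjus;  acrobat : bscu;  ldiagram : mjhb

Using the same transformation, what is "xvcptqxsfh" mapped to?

yduyg

What's happening: shift every letter 1 place forward in the alphabet (wrapping around), then keep every other character starting from the first (positions 1st, 3rd, 5th, ...).
Working it through for "xvcptqxsfh": intermediate "ywdqurytgi", final "yduyg".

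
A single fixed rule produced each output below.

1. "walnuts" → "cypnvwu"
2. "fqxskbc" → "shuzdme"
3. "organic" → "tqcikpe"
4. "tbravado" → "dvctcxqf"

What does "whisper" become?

Looking at the pairs, the operation is to swap each adjacent pair of characters (1↔2, 3↔4, ...), then shift every letter 2 places forward in the alphabet (wrapping around).
"whisper" → "hwsiepr" → "jyukgrt".

jyukgrt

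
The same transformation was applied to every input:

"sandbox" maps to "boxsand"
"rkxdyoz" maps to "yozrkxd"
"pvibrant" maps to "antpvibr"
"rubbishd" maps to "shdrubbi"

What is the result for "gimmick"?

In each case the input is transformed by: move the last 3 characters to the front (rotate right by 3).
On "gimmick" that produces "ickgimm".

ickgimm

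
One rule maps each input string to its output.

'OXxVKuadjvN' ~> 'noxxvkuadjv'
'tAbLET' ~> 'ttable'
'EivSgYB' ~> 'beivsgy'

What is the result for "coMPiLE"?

ecompil

The rule is to move the last character to the front, then convert every letter to lowercase.
So "coMPiLE" becomes "ecompil".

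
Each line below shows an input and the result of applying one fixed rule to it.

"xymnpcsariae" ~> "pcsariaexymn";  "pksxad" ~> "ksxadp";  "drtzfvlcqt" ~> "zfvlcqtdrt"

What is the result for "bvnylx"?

vnylxb

What's happening: swap the front and back halves of the string, then move the last 2 characters to the front (rotate right by 2).
On "bvnylx": the first step gives "ylxbvn", and the second then gives "vnylxb".
(Check on "pksxad": → "xadpks" → "ksxadp" ✓)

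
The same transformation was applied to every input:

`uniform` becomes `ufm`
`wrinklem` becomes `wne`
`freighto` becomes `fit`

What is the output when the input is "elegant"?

The pattern: keep one character in every 3, starting at position 1 (positions 1st, 4th, 7th, ...).
For "elegant" the result is "egt".

egt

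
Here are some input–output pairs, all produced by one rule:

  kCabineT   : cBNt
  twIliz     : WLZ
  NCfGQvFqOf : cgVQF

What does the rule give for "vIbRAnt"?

irN

Each output is the input with this applied: flip the case of every letter, then keep every other character starting from the second (positions 2nd, 4th, 6th, ...).
Applying both steps to "vIbRAnt": "ViBraNT", then "irN".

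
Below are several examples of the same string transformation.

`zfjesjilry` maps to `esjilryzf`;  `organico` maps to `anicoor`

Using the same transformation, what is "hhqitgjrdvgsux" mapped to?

itgjrdvgsuxhh

Looking at the pairs, the operation is to move the first 2 characters to the end (rotate left by 2), then delete the first character.
For "hhqitgjrdvgsux", step one produces "qitgjrdvgsuxhh"; step two turns that into "itgjrdvgsuxhh".
(Check on "zfjesjilry": → "jesjilryzf" → "esjilryzf" ✓)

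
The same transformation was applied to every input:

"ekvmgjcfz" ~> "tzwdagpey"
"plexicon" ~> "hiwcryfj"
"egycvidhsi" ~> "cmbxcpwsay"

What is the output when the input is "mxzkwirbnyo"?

ishvlcqetrg

Rule — reverse the string, then shift every letter 6 places backward in the alphabet (wrapping around).
Starting from "mxzkwirbnyo": after the first operation, "oynbriwkzxm"; after the second, "ishvlcqetrg".
(Check on "egycvidhsi": → "ishdivcyge" → "cmbxcpwsay" ✓)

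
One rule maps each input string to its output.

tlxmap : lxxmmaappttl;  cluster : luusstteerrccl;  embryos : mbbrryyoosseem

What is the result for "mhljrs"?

hlljjrrssmmh

In each case the input is transformed by: double every character, then move the first 3 characters to the end (rotate left by 3).
Starting from "mhljrs": after the first operation, "mmhhlljjrrss"; after the second, "hlljjrrssmmh".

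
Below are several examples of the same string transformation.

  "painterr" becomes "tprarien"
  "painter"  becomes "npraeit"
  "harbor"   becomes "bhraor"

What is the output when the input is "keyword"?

What's happening: take characters alternately from the front and the back (1st, last, 2nd, 2nd-last, ...), then move the last character to the front.
On "keyword" that produces "wkderyo".

wkderyo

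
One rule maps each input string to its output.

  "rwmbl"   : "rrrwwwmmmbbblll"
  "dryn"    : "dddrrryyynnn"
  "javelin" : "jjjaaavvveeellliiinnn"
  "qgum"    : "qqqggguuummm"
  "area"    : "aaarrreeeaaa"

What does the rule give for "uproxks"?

Looking at the pairs, the operation is to repeat every character 3 times.
For "uproxks" the result is "uuuppprrroooxxxkkksss".

uuuppprrroooxxxkkksss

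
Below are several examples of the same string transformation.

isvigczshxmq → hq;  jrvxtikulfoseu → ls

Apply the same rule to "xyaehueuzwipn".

zp

In each case the input is transformed by: keep one character in every 3, starting at position 3 (positions 3rd, 6th, 9th, ...), then delete the first 2 characters.
Doing the same to "xyaehueuzwipn": "zp".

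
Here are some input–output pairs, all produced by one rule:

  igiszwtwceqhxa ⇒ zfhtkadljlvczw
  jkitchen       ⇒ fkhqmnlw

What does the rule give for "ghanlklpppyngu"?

The transformation: swap the front and back halves of the string, then shift every letter 3 places forward in the alphabet (wrapping around).
Applying both steps to "ghanlklpppyngu": "pppyngughanlkl", then "sssbqjxjkdqono".

sssbqjxjkdqono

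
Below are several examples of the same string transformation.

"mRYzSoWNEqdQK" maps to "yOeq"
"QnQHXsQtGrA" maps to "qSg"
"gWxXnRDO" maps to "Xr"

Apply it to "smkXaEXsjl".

Each output is the input with this applied: keep one character in every 3, starting at position 3 (positions 3rd, 6th, 9th, ...), then flip the case of every letter.
Starting from "smkXaEXsjl": after the first operation, "kEj"; after the second, "KeJ".

KeJ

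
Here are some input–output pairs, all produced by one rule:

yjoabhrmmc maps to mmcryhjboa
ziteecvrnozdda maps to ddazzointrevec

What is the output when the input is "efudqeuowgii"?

igiweofuuedq

Looking at the pairs, the operation is to move the last 2 characters to the front (rotate right by 2), then take characters alternately from the front and the back (1st, last, 2nd, 2nd-last, ...).
Applying both steps to "efudqeuowgii": "iiefudqeuowg", then "igiweofuuedq".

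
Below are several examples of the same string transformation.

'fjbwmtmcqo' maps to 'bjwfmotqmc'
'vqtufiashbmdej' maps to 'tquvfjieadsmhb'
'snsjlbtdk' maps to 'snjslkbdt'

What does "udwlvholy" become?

Looking at the pairs, the operation is to move the first 2 characters to the end (rotate left by 2), then take characters alternately from the front and the back (1st, last, 2nd, 2nd-last, ...).
Starting from "udwlvholy": after the first operation, "wlvholyud"; after the second, "wdluvyhlo".

wdluvyhlo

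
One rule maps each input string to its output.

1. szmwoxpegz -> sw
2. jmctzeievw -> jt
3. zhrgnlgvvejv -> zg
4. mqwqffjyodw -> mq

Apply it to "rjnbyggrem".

Looking at the pairs, the operation is to keep one character in every 3, starting at position 1 (positions 1st, 4th, 7th, ...), then delete the last 2 characters.
On "rjnbyggrem" that produces "rb".

rb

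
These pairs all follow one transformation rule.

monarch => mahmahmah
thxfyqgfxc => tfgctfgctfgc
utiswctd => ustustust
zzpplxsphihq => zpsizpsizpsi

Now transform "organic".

The pattern: keep one character in every 3, starting at position 1 (positions 1st, 4th, 7th, ...), then write the whole string 3 times in a row.
Starting from "organic": after the first operation, "oac"; after the second, "oacoacoac".

oacoacoac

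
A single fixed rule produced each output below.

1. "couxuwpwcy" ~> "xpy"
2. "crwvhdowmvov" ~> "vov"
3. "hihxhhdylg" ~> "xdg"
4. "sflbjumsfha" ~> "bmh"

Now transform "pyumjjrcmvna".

Looking at the pairs, the operation is to delete the first 3 characters, then keep one character in every 3, starting at position 1 (positions 1st, 4th, 7th, ...).
Applying both steps to "pyumjjrcmvna": "mjjrcmvna", then "mrv".
(Check on "hihxhhdylg": → "xhhdylg" → "xdg" ✓)

mrv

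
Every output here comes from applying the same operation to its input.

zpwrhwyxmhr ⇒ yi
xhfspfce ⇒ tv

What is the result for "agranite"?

The rule is to shift every letter 9 places backward in the alphabet (wrapping around), then keep only the last 2 characters.
On "agranite": the first step gives "rxirezkv", and the second then gives "kv".

kv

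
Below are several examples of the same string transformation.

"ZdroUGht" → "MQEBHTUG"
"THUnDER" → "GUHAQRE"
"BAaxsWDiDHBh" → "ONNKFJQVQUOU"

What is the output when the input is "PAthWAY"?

Each output is the input with this applied: shift every letter 13 places forward in the alphabet (wrapping around) — i.e. ROT13, then convert every letter to uppercase.
Working it through for "PAthWAY": intermediate "CNguJNL", final "CNGUJNL".
(Check on "ZdroUGht": → "MqebHTug" → "MQEBHTUG" ✓)

CNGUJNL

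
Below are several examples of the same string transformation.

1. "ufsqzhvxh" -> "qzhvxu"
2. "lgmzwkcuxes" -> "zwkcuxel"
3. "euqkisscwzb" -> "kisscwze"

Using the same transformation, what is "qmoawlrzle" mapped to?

What's happening: swap the first and last characters, then delete the first 3 characters.
Working it through for "qmoawlrzle": intermediate "emoawlrzlq", final "awlrzlq".

awlrzlq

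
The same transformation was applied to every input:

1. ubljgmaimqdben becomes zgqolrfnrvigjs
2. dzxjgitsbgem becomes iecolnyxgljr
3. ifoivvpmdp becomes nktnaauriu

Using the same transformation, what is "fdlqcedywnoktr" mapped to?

The pattern: shift every letter 5 places forward in the alphabet (wrapping around).
On "fdlqcedywnoktr" that produces "kiqvhjidbstpyw".

kiqvhjidbstpyw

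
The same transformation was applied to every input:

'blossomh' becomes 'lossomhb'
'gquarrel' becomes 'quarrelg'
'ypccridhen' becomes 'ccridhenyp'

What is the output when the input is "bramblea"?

Looking at the pairs, the operation is to move the last 3 characters to the front (rotate right by 3), then swap the front and back halves of the string.
Working it through for "bramblea": intermediate "leabramb", final "rambleab".

rambleab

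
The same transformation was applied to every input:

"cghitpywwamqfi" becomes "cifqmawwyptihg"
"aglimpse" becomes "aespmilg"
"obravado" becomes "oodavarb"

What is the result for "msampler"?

The transformation: move the first character to the end, then reverse the string.
Applying both steps to "msampler": "samplerm", then "mrelpmas".

mrelpmas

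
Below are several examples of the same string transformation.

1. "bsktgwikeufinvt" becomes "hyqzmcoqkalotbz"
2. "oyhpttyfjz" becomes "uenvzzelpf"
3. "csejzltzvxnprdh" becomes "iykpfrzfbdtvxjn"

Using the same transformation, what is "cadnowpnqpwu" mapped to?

igjtucvtwvca

In each case the input is transformed by: shift every letter 6 places forward in the alphabet (wrapping around).
For "cadnowpnqpwu" the result is "igjtucvtwvca".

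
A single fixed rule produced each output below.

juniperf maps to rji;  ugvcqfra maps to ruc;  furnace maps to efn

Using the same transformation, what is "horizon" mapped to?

nhi

Looking at the pairs, the operation is to keep one character in every 3, starting at position 1 (positions 1st, 4th, 7th, ...), then move the last character to the front.
For "horizon", step one produces "hin"; step two turns that into "nhi".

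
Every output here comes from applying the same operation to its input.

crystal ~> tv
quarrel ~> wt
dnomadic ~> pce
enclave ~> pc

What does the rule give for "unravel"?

The rule is to keep one character in every 3, starting at position 2 (positions 2nd, 5th, 8th, ...), then shift every letter 2 places forward in the alphabet (wrapping around).
On "unravel" that produces "px".

px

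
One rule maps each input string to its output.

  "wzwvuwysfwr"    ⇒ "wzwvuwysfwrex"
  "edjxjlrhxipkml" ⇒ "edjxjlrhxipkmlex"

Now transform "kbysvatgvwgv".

kbysvatgvwgvex

Each output is the input with this applied: append "ex".
So "kbysvatgvwgv" becomes "kbysvatgvwgvex".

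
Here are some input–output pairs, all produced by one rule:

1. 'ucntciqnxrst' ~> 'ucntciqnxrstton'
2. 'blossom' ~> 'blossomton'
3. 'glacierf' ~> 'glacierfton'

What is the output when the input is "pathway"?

The transformation: append "ton".
"pathway" → "pathwayton".

pathwayton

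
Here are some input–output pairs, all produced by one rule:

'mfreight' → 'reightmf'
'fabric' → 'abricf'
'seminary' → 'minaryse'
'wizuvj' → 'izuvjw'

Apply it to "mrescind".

The transformation: move the last 2 characters to the front (rotate right by 2), then swap the front and back halves of the string.
Starting from "mrescind": after the first operation, "ndmresci"; after the second, "escindmr".

escindmr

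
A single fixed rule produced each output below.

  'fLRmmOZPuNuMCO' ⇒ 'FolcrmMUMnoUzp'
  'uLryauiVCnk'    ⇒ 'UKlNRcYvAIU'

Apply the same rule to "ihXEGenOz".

IZHoxNeEg

Looking at the pairs, the operation is to take characters alternately from the front and the back (1st, last, 2nd, 2nd-last, ...), then flip the case of every letter.
On "ihXEGenOz": the first step gives "izhOXnEeG", and the second then gives "IZHoxNeEg".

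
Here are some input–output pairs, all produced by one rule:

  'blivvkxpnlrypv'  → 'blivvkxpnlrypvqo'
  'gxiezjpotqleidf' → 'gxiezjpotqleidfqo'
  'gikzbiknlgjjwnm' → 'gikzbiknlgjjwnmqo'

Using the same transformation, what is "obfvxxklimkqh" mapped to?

What's happening: append "qo".
For "obfvxxklimkqh" the result is "obfvxxklimkqhqo".

obfvxxklimkqhqo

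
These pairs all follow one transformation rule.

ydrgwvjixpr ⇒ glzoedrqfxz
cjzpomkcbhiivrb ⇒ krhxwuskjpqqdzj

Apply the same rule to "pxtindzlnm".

xfbqvlhtvu

Each output is the input with this applied: shift every letter 8 places forward in the alphabet (wrapping around).
So "pxtindzlnm" becomes "xfbqvlhtvu".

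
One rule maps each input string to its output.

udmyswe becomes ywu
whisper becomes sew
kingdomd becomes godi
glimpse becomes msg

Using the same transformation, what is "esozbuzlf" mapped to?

zule

The transformation: move the first 2 characters to the end (rotate left by 2), then keep every other character starting from the second (positions 2nd, 4th, 6th, ...).
Starting from "esozbuzlf": after the first operation, "ozbuzlfes"; after the second, "zule".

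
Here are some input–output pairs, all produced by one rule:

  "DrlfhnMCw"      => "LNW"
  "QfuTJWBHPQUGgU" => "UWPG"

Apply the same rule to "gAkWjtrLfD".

KTF

Each output is the input with this applied: keep one character in every 3, starting at position 3 (positions 3rd, 6th, 9th, ...), then convert every letter to uppercase.
Applying both steps to "gAkWjtrLfD": "ktf", then "KTF".
(Check on "QfuTJWBHPQUGgU": → "uWPG" → "UWPG" ✓)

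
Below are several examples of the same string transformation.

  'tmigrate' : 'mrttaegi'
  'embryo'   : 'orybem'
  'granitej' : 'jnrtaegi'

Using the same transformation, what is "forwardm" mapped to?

Each output is the input with this applied: sort the characters into alphabetical order, then swap the front and back halves of the string.
Applying both steps to "forwardm": "adfmorrw", then "orrwadfm".

orrwadfm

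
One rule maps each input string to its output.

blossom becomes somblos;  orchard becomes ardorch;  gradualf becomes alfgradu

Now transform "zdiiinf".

The transformation: move the last 3 characters to the front (rotate right by 3).
For "zdiiinf" the result is "infzdii".

infzdii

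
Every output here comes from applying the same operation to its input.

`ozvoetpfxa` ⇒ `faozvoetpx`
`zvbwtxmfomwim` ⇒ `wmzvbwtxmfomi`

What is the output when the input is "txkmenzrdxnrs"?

nstxkmenzrdxr

Looking at the pairs, the operation is to move the last 2 characters to the front (rotate right by 2), then swap the first and last characters.
Doing the same to "txkmenzrdxnrs": "nstxkmenzrdxr".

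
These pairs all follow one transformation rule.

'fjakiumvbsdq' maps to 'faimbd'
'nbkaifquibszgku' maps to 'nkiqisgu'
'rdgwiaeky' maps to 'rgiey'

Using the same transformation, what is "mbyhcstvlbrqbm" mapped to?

myctlrb

Rule — keep every other character starting from the first (positions 1st, 3rd, 5th, ...).
"mbyhcstvlbrqbm" → "myctlrb".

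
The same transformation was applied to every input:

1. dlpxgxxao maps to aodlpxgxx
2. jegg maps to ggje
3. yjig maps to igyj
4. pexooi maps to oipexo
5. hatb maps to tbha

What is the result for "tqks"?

kstq

Rule — move the last 2 characters to the front (rotate right by 2).
So "tqks" becomes "kstq".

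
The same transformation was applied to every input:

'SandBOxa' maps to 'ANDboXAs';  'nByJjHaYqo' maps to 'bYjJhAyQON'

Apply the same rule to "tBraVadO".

bRAvADoT

The rule is to flip the case of every letter, then move the first character to the end.
For "tBraVadO", step one produces "TbRAvADo"; step two turns that into "bRAvADoT".
(Check on "nByJjHaYqo": → "NbYjJhAyQO" → "bYjJhAyQON" ✓)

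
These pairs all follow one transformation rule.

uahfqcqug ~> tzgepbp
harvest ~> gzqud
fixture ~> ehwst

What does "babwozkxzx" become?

What's happening: delete the last 2 characters, then shift every letter 1 place backward in the alphabet (wrapping around).
Working it through for "babwozkxzx": intermediate "babwozkx", final "azavnyjw".

azavnyjw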